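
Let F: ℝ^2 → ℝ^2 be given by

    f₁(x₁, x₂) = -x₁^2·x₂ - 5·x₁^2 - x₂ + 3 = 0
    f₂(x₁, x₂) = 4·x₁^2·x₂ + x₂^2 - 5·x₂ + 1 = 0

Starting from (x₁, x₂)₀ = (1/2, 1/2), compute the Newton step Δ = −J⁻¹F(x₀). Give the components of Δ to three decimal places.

At (1/2, 1/2): F = (1.125, -0.750).
Jacobian J = [[-2·x₁·x₂ - 10·x₁, -x₁^2 - 1], [8·x₁·x₂, 4·x₁^2 + 2·x₂ - 5]].
At the point, J = [[-5.500, -1.250], [2.000, -3.000]] (det J = 19.000).
Solving J·Δ = −F gives Δ = (0.227, -0.099).

(0.227, -0.099)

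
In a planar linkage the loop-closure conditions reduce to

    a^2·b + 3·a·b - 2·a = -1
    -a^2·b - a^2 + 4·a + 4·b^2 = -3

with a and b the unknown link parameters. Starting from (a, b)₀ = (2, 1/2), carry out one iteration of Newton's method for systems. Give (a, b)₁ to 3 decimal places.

At (2, 1/2): F = (2.000, 6.000).
Jacobian J = [[2·a·b + 3·b - 2, a^2 + 3·a], [-2·a·b - 2·a + 4, -a^2 + 8·b]].
At the point, J = [[1.500, 10.000], [-2.000, 0.000]] (det J = 20.000).
Solving J·Δ = −F gives Δ = (3.000, -0.650).
Then the next iterate is (a, b)₁ = (5.000, -0.150).

(5.000, -0.150)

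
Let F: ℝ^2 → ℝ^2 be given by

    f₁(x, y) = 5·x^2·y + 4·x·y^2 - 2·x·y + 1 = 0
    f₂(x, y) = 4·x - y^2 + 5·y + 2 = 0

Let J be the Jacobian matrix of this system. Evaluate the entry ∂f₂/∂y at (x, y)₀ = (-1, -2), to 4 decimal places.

∂f₂/∂y = -2·y + 5.
At (-1, -2) this is 9.0000.

9.0000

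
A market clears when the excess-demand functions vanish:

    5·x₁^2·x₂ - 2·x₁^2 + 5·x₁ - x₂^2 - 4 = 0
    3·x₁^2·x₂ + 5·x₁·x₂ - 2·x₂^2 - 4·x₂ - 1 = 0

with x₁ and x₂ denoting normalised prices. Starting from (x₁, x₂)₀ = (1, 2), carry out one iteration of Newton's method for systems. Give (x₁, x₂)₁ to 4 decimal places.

At (1, 2): F = (5.0000, -1.0000).
Jacobian J = [[10·x₁·x₂ - 4·x₁ + 5, 5·x₁^2 - 2·x₂], [6·x₁·x₂ + 5·x₂, 3·x₁^2 + 5·x₁ - 4·x₂ - 4]].
At the point, J = [[21.0000, 1.0000], [22.0000, -4.0000]] (det J = -106.0000).
Solving J·Δ = −F gives Δ = (-0.1792, -1.2358).
Then the next iterate is (x₁, x₂)₁ = (0.8208, 0.7642).

(0.8208, 0.7642)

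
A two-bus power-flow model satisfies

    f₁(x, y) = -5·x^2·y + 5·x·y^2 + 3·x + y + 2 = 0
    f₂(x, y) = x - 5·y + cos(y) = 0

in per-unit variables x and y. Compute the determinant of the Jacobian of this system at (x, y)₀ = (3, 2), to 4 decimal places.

202.6440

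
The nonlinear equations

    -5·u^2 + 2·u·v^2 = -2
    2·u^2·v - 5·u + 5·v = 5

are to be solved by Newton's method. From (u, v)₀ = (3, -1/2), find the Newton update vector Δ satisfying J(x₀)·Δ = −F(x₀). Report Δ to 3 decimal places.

At (3, -1/2): F = (-41.500, -31.500).
Jacobian J = [[-10·u + 2·v^2, 4·u·v], [4·u·v - 5, 2·u^2 + 5]].
At the point, J = [[-29.500, -6.000], [-11.000, 23.000]] (det J = -744.500).
Solving J·Δ = −F gives Δ = (-1.536, 0.635).

(-1.536, 0.635)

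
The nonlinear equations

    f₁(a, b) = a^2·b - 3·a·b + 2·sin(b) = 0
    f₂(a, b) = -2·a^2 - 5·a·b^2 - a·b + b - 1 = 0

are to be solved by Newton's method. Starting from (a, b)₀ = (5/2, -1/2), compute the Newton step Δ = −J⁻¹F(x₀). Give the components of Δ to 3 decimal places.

At (5/2, -1/2): F = (-0.33385, -15.875).
Jacobian J = [[2·a·b - 3·b, a^2 - 3·a + 2·cos(b)], [-4·a - 5·b^2 - b, -10·a·b - a + 1]].
At the point, J = [[-1.000, 0.50517], [-10.750, 11.000]] (det J = -5.56947).
Solving J·Δ = −F gives Δ = (0.781, 2.206).

(0.781, 2.206)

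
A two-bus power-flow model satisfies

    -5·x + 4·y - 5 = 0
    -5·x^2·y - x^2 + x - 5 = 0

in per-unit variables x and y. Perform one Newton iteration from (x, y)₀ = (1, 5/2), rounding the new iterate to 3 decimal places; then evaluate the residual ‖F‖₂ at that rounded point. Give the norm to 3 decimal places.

6.654

At (1, 5/2): F = (0.000, -17.500).
Jacobian J = [[-5, 4], [-10·x·y - 2·x + 1, -5·x^2]].
At the point, J = [[-5.000, 4.000], [-26.000, -5.000]] (det J = 129.000).
Solving J·Δ = −F gives Δ = (-0.543, -0.678).
Then the next iterate is (x, y)₁ = (0.457, 1.822).
Re-evaluating at (0.457, 1.822): F = (0.003, -6.65446), so ‖F‖₂ = 6.654.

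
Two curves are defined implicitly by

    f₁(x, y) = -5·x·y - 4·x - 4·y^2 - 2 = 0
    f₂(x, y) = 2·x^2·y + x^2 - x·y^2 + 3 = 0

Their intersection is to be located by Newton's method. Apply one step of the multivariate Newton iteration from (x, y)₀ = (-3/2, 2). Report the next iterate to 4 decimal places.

At (-3/2, 2): F = (3.0000, 20.2500).
Jacobian J = [[-5·y - 4, -5·x - 8·y], [4·x·y + 2·x - y^2, 2·x^2 - 2·x·y]].
At the point, J = [[-14.0000, -8.5000], [-19.0000, 10.5000]] (det J = -308.5000).
Solving J·Δ = −F gives Δ = (0.6600, -0.7342).
Then the next iterate is (x, y)₁ = (-0.8400, 1.2658).

(-0.8400, 1.2658)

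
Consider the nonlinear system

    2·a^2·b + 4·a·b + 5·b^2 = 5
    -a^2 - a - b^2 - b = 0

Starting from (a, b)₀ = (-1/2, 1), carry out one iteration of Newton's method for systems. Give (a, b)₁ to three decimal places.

(2.729, 0.417)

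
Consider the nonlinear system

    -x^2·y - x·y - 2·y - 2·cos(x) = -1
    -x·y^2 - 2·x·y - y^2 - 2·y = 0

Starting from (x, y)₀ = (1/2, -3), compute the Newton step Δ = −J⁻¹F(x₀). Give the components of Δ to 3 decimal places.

(-0.973, 0.264)

At (1/2, -3): F = (7.49483, -4.500).
Jacobian J = [[-2·x·y - y + 2·sin(x), -x^2 - x - 2], [-y^2 - 2·y, -2·x·y - 2·x - 2·y - 2]].
At the point, J = [[6.95885, -2.750], [-3.000, 6.000]] (det J = 33.50311).
Solving J·Δ = −F gives Δ = (-0.973, 0.264).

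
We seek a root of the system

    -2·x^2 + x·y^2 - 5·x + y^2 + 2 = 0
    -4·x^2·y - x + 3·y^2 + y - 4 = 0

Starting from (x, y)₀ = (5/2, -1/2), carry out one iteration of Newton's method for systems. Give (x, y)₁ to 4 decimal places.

At (5/2, -1/2): F = (-22.1250, 6.2500).
Jacobian J = [[-4·x + y^2 - 5, 2·x·y + 2·y], [-8·x·y - 1, -4·x^2 + 6·y + 1]].
At the point, J = [[-14.7500, -3.5000], [9.0000, -27.0000]] (det J = 429.7500).
Solving J·Δ = −F gives Δ = (-1.4410, -0.2488).
Then the next iterate is (x, y)₁ = (1.0590, -0.7488).

(1.0590, -0.7488)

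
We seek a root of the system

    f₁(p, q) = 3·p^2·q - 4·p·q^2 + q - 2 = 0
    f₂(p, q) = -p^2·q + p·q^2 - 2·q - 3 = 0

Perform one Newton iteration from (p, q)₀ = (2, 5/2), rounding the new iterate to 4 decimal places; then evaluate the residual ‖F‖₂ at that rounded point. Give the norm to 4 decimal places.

At (2, 5/2): F = (-19.5000, -5.5000).
Jacobian J = [[6·p·q - 4·q^2, 3·p^2 - 8·p·q + 1], [-2·p·q + q^2, -p^2 + 2·p·q - 2]].
At the point, J = [[5.0000, -27.0000], [-3.7500, 4.0000]] (det J = -81.2500).
Solving J·Δ = −F gives Δ = (-2.7877, -1.2385).
Then the next iterate is (p, q)₁ = (-0.7877, 1.2615).
Re-evaluating at (-0.7877, 1.2615): F = (6.623801, -7.559256), so ‖F‖₂ = 10.0507.

10.0507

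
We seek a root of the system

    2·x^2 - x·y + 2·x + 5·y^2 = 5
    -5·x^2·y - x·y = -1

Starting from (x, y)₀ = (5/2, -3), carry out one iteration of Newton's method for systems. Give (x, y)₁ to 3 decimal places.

At (5/2, -3): F = (65.000, 102.250).
Jacobian J = [[4·x - y + 2, -x + 10·y], [-10·x·y - y, -5·x^2 - x]].
At the point, J = [[15.000, -32.500], [78.000, -33.750]] (det J = 2028.750).
Solving J·Δ = −F gives Δ = (-0.557, 1.743).
Then the next iterate is (x, y)₁ = (1.943, -1.257).

(1.943, -1.257)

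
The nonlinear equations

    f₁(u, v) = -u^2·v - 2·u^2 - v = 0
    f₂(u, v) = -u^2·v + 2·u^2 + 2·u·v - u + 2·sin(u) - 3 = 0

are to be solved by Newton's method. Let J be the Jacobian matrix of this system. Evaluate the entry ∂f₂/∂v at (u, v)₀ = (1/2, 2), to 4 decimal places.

∂f₂/∂v = -u^2 + 2·u.
At (1/2, 2) this is 0.7500.

0.7500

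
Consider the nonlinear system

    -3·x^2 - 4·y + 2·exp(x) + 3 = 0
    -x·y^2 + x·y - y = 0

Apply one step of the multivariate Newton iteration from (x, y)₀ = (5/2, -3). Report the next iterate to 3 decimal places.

At (5/2, -3): F = (20.61499, -27.000).
Jacobian J = [[-6·x + 2·exp(x), -4], [-y^2 + y, -2·x·y + x - 1]].
At the point, J = [[9.36499, -4.000], [-12.000, 16.500]] (det J = 106.52230).
Solving J·Δ = −F gives Δ = (-2.179, 0.051).
Then the next iterate is (x, y)₁ = (0.321, -2.949).

(0.321, -2.949)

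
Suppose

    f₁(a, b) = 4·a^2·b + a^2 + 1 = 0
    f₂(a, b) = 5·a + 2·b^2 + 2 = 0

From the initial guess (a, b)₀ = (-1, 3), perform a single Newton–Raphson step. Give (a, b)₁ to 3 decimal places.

(-0.675, 1.614)

At (-1, 3): F = (14.000, 15.000).
Jacobian J = [[8·a·b + 2·a, 4·a^2], [5, 4·b]].
At the point, J = [[-26.000, 4.000], [5.000, 12.000]] (det J = -332.000).
Solving J·Δ = −F gives Δ = (0.325, -1.386).
Then the next iterate is (a, b)₁ = (-0.675, 1.614).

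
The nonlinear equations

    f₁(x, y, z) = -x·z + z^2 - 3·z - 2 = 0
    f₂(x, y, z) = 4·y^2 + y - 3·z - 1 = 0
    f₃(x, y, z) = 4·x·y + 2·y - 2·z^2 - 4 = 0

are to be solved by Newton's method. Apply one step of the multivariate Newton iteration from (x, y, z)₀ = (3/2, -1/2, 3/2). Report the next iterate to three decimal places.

At (3/2, -1/2, 3/2): F = (-6.500, -5.000, -12.500).
Jacobian J = [[-z, 0, -x + 2·z - 3], [0, 8·y + 1, -3], [4·y, 4·x + 2, -4·z]].
At the point, J = [[-1.500, 0.000, -1.500], [0.000, -3.000, -3.000], [-2.000, 8.000, -6.000]] (det J = -54.000).
Solving J·Δ = −F gives Δ = (-2.903, -0.236, -1.431).
Then the next iterate is (x, y, z)₁ = (-1.403, -0.736, 0.069).

(-1.403, -0.736, 0.069)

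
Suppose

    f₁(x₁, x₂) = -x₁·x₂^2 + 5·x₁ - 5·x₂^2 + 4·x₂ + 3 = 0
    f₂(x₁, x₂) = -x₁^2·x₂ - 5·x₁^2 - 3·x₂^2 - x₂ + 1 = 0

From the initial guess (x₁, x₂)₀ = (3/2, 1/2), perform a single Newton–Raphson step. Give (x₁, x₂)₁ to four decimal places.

(0.0969, 2.1841)

At (3/2, 1/2): F = (10.8750, -12.6250).
Jacobian J = [[-x₂^2 + 5, -2·x₁·x₂ - 10·x₂ + 4], [-2·x₁·x₂ - 10·x₁, -x₁^2 - 6·x₂ - 1]].
At the point, J = [[4.7500, -2.5000], [-16.5000, -6.2500]] (det J = -70.9375).
Solving J·Δ = −F gives Δ = (-1.4031, 1.6841).
Then the next iterate is (x₁, x₂)₁ = (0.0969, 2.1841).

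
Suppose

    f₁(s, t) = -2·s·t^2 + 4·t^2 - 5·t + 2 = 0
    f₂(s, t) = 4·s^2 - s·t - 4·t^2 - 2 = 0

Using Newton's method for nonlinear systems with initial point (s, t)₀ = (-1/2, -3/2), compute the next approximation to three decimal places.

At (-1/2, -3/2): F = (20.750, -10.750).
Jacobian J = [[-2·t^2, -4·s·t + 8·t - 5], [8·s - t, -s - 8·t]].
At the point, J = [[-4.500, -20.000], [-2.500, 12.500]] (det J = -106.250).
Solving J·Δ = −F gives Δ = (0.418, 0.944).
Then the next iterate is (s, t)₁ = (-0.082, -0.556).

(-0.082, -0.556)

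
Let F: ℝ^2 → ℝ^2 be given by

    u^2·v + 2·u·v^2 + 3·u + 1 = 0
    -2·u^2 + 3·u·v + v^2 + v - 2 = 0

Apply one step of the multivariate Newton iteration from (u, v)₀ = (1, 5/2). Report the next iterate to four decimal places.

At (1, 5/2): F = (19.0000, 12.2500).
Jacobian J = [[2·u·v + 2·v^2 + 3, u^2 + 4·u·v], [-4·u + 3·v, 3·u + 2·v + 1]].
At the point, J = [[20.5000, 11.0000], [3.5000, 9.0000]] (det J = 146.0000).
Solving J·Δ = −F gives Δ = (-0.2483, -1.2646).
Then the next iterate is (u, v)₁ = (0.7517, 1.2354).

(0.7517, 1.2354)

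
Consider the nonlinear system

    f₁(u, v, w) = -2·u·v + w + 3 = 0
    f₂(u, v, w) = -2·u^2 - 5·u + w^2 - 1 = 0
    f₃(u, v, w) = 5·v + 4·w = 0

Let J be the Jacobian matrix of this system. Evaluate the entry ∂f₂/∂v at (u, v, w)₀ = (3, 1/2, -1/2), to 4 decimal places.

0.0000

∂f₂/∂v = 0.
At (3, 1/2, -1/2) this is 0.0000.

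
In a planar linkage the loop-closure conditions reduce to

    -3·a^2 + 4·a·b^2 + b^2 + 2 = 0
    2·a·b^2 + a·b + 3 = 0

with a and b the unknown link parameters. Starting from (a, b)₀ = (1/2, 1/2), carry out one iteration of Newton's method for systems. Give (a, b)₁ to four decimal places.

(-0.7500, -1.0000)

At (1/2, 1/2): F = (2.0000, 3.5000).
Jacobian J = [[-6·a + 4·b^2, 8·a·b + 2·b], [2·b^2 + b, 4·a·b + a]].
At the point, J = [[-2.0000, 3.0000], [1.0000, 1.5000]] (det J = -6.0000).
Solving J·Δ = −F gives Δ = (-1.2500, -1.5000).
Then the next iterate is (a, b)₁ = (-0.7500, -1.0000).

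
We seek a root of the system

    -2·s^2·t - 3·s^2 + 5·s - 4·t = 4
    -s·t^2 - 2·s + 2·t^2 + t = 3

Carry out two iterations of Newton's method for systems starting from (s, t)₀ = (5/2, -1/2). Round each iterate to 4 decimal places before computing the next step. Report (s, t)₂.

(1.0520, 1.8952)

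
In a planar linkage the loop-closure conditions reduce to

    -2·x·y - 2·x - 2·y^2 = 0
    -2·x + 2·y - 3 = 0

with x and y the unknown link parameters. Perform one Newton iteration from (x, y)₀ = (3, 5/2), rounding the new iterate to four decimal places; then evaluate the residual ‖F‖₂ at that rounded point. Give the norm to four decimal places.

6.2669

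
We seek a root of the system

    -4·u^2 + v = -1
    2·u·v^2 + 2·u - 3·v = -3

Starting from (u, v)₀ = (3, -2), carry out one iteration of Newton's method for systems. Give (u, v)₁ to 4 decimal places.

(1.4953, -1.1129)

At (3, -2): F = (-37.0000, 39.0000).
Jacobian J = [[-8·u, 1], [2·v^2 + 2, 4·u·v - 3]].
At the point, J = [[-24.0000, 1.0000], [10.0000, -27.0000]] (det J = 638.0000).
Solving J·Δ = −F gives Δ = (-1.5047, 0.8871).
Then the next iterate is (u, v)₁ = (1.4953, -1.1129).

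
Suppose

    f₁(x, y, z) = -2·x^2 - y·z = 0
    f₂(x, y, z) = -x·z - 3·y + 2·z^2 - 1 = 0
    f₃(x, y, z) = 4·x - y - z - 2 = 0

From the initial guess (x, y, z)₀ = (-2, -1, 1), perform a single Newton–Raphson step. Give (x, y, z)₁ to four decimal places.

(-1.2742, -5.1452, -1.9516)

At (-2, -1, 1): F = (-7.0000, 6.0000, -10.0000).
Jacobian J = [[-4·x, -z, -y], [-z, -3, -x + 4·z], [4, -1, -1]].
At the point, J = [[8.0000, -1.0000, 1.0000], [-1.0000, -3.0000, 6.0000], [4.0000, -1.0000, -1.0000]] (det J = 62.0000).
Solving J·Δ = −F gives Δ = (0.7258, -4.1452, -2.9516).
Then the next iterate is (x, y, z)₁ = (-1.2742, -5.1452, -1.9516).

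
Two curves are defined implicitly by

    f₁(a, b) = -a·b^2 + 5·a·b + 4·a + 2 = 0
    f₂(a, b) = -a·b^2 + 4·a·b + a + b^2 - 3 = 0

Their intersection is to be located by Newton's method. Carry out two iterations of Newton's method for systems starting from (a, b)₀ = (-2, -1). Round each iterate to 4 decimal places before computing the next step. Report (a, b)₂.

At (-2, -1): F = (6.0000, 6.0000).
Jacobian J = [[-b^2 + 5·b + 4, -2·a·b + 5·a], [-b^2 + 4·b + 1, -2·a·b + 4·a + 2·b]].
At the point, J = [[-2.0000, -14.0000], [-4.0000, -14.0000]] (det J = -28.0000).
Solving J·Δ = −F gives Δ = (0.0000, 0.4286).
Then the next iterate is (a, b)₁ = (-2.0000, -0.5714).
Round to (-2.0000, -0.5714) and repeat: F = (0.366996, 0.550694), J = [[0.816502, -12.2856], [-1.612098, -11.4284]].
Δ = (0.0883, 0.0357), so (a, b)₂ = (-1.9117, -0.5357).

(-1.9117, -0.5357)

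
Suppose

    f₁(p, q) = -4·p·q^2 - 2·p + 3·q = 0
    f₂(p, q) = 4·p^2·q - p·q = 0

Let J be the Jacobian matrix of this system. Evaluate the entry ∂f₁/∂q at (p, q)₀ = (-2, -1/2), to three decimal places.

-5.000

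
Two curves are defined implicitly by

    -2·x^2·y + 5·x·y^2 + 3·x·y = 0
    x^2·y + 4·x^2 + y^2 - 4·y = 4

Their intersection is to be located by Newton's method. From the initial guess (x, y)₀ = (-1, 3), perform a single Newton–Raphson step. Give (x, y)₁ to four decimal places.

(-1.6164, 0.1233)

At (-1, 3): F = (-60.0000, 0.0000).
Jacobian J = [[-4·x·y + 5·y^2 + 3·y, -2·x^2 + 10·x·y + 3·x], [2·x·y + 8·x, x^2 + 2·y - 4]].
At the point, J = [[66.0000, -35.0000], [-14.0000, 3.0000]] (det J = -292.0000).
Solving J·Δ = −F gives Δ = (-0.6164, -2.8767).
Then the next iterate is (x, y)₁ = (-1.6164, 0.1233).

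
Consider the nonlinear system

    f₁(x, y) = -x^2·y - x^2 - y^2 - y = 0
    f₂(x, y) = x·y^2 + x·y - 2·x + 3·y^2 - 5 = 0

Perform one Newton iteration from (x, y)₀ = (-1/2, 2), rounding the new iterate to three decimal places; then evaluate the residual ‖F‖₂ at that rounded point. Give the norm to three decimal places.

At (-1/2, 2): F = (-6.750, 5.000).
Jacobian J = [[-2·x·y - 2·x, -x^2 - 2·y - 1], [y^2 + y - 2, 2·x·y + x + 6·y]].
At the point, J = [[3.000, -5.250], [4.000, 9.500]] (det J = 49.500).
Solving J·Δ = −F gives Δ = (0.765, -0.848).
Then the next iterate is (x, y)₁ = (0.265, 1.152).
Re-evaluating at (0.265, 1.152): F = (-2.63023, -0.89173), so ‖F‖₂ = 2.777.

2.777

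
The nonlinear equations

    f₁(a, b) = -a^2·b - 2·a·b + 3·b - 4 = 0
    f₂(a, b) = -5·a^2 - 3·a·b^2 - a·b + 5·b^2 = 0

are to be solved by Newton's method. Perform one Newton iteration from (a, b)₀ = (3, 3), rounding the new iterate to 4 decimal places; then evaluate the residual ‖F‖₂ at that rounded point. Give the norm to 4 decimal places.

44.4445

At (3, 3): F = (-40.0000, -90.0000).
Jacobian J = [[-2·a·b - 2·b, -a^2 - 2·a + 3], [-10·a - 3·b^2 - b, -6·a·b - a + 10·b]].
At the point, J = [[-24.0000, -12.0000], [-60.0000, -27.0000]] (det J = -72.0000).
Solving J·Δ = −F gives Δ = (0.0000, -3.3333).
Then the next iterate is (a, b)₁ = (3.0000, -0.3333).
Re-evaluating at (3.0000, -0.3333): F = (-0.0004, -44.444456), so ‖F‖₂ = 44.4445.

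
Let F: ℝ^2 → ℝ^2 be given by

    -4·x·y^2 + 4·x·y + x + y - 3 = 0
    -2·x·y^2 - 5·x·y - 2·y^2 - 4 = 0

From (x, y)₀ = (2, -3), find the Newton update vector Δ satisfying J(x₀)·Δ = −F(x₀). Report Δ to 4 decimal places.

At (2, -3): F = (-100.0000, -28.0000).
Jacobian J = [[-4·y^2 + 4·y + 1, -8·x·y + 4·x + 1], [-2·y^2 - 5·y, -4·x·y - 5·x - 4·y]].
At the point, J = [[-47.0000, 57.0000], [-3.0000, 26.0000]] (det J = -1051.0000).
Solving J·Δ = −F gives Δ = (-0.9553, 0.9667).

(-0.9553, 0.9667)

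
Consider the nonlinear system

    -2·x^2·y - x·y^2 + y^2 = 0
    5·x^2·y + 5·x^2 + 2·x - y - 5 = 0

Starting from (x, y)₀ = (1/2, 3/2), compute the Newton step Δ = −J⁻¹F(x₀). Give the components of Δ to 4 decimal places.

(0.1561, 0.4447)

At (1/2, 3/2): F = (0.3750, -2.3750).
Jacobian J = [[-4·x·y - y^2, -2·x^2 - 2·x·y + 2·y], [10·x·y + 10·x + 2, 5·x^2 - 1]].
At the point, J = [[-5.2500, 1.0000], [14.5000, 0.2500]] (det J = -15.8125).
Solving J·Δ = −F gives Δ = (0.1561, 0.4447).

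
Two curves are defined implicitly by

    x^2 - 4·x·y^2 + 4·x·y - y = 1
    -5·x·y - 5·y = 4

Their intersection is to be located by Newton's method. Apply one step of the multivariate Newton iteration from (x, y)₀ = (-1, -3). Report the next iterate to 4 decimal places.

At (-1, -3): F = (51.0000, -4.0000).
Jacobian J = [[2·x - 4·y^2 + 4·y, -8·x·y + 4·x - 1], [-5·y, -5·x - 5]].
At the point, J = [[-50.0000, -29.0000], [15.0000, 0.0000]] (det J = 435.0000).
Solving J·Δ = −F gives Δ = (0.2667, 1.2989).
Then the next iterate is (x, y)₁ = (-0.7333, -1.7011).

(-0.7333, -1.7011)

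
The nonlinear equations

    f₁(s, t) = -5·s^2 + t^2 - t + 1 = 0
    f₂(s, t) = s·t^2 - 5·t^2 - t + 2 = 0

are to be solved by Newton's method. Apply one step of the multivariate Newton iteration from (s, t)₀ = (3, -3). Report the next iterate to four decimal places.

At (3, -3): F = (-32.0000, -13.0000).
Jacobian J = [[-10·s, 2·t - 1], [t^2, 2·s·t - 10·t - 1]].
At the point, J = [[-30.0000, -7.0000], [9.0000, 11.0000]] (det J = -267.0000).
Solving J·Δ = −F gives Δ = (-1.6592, 2.5393).
Then the next iterate is (s, t)₁ = (1.3408, -0.4607).

(1.3408, -0.4607)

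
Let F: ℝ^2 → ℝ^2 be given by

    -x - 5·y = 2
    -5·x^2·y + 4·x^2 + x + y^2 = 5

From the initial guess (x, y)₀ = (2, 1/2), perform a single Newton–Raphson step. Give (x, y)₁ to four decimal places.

At (2, 1/2): F = (-6.5000, 3.2500).
Jacobian J = [[-1, -5], [-10·x·y + 8·x + 1, -5·x^2 + 2·y]].
At the point, J = [[-1.0000, -5.0000], [7.0000, -19.0000]] (det J = 54.0000).
Solving J·Δ = −F gives Δ = (-2.5880, -0.7824).
Then the next iterate is (x, y)₁ = (-0.5880, -0.2824).

(-0.5880, -0.2824)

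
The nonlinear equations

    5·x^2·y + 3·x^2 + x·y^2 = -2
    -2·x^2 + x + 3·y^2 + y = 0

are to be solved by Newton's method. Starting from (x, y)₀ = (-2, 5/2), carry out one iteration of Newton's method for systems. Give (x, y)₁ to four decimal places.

At (-2, 5/2): F = (51.5000, 11.2500).
Jacobian J = [[10·x·y + 6·x + y^2, 5·x^2 + 2·x·y], [-4·x + 1, 6·y + 1]].
At the point, J = [[-55.7500, 10.0000], [9.0000, 16.0000]] (det J = -982.0000).
Solving J·Δ = −F gives Δ = (0.7245, -1.1107).
Then the next iterate is (x, y)₁ = (-1.2755, 1.3893).

(-1.2755, 1.3893)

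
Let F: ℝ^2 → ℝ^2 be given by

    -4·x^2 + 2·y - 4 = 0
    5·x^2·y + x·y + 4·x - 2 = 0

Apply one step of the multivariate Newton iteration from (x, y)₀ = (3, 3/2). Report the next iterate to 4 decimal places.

(1.4517, 1.4206)

At (3, 3/2): F = (-37.0000, 82.0000).
Jacobian J = [[-8·x, 2], [10·x·y + y + 4, 5·x^2 + x]].
At the point, J = [[-24.0000, 2.0000], [50.5000, 48.0000]] (det J = -1253.0000).
Solving J·Δ = −F gives Δ = (-1.5483, -0.0794).
Then the next iterate is (x, y)₁ = (1.4517, 1.4206).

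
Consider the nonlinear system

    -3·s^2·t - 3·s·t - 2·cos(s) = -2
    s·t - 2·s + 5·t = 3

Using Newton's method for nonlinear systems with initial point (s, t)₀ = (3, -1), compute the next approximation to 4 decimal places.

At (3, -1): F = (39.979985, -17.0000).
Jacobian J = [[-6·s·t - 3·t + 2·sin(s), -3·s^2 - 3·s], [t - 2, s + 5]].
At the point, J = [[21.282240, -36.0000], [-3.0000, 8.0000]] (det J = 62.257920).
Solving J·Δ = −F gives Δ = (4.6927, 3.8848).
Then the next iterate is (s, t)₁ = (7.6927, 2.8848).

(7.6927, 2.8848)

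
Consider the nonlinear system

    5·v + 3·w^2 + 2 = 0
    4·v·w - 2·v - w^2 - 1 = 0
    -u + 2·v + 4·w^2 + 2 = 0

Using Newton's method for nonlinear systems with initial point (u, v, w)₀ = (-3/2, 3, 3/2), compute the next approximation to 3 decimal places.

(55.333, -12.000, 7.194)

At (-3/2, 3, 3/2): F = (23.750, 8.750, 18.500).
Jacobian J = [[0, 5, 6·w], [0, 4·w - 2, 4·v - 2·w], [-1, 2, 8·w]].
At the point, J = [[0.000, 5.000, 9.000], [0.000, 4.000, 9.000], [-1.000, 2.000, 12.000]] (det J = -9.000).
Solving J·Δ = −F gives Δ = (56.833, -15.000, 5.694).
Then the next iterate is (u, v, w)₁ = (55.333, -12.000, 7.194).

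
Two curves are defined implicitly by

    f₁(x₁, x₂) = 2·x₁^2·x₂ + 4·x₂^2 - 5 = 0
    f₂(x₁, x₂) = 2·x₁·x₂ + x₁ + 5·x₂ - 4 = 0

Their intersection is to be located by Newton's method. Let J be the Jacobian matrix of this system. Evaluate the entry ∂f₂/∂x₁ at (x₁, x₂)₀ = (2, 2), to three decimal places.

5.000

∂f₂/∂x₁ = 2·x₂ + 1.
At (2, 2) this is 5.000.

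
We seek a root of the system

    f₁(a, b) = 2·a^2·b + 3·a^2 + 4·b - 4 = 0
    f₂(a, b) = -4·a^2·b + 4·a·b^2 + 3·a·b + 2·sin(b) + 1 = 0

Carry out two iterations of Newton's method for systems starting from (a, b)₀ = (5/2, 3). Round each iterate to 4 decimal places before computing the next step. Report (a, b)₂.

At (5/2, 3): F = (64.2500, 38.782240).
Jacobian J = [[4·a·b + 6·a, 2·a^2 + 4], [-8·a·b + 4·b^2 + 3·b, -4·a^2 + 8·a·b + 3·a + 2·cos(b)]].
At the point, J = [[45.0000, 16.5000], [-15.0000, 40.520015]] (det J = 2070.900675).
Solving J·Δ = −F gives Δ = (-0.9481, -1.3081).
Then the next iterate is (a, b)₁ = (1.5519, 1.6919).
Round to (1.5519, 1.6919) and repeat: F = (18.142303, 12.332700), J = [[19.814038, 8.816787], [-4.479474, 15.785787]].
Δ = (-0.5043, -0.9244), so (a, b)₂ = (1.0476, 0.7675).

(1.0476, 0.7675)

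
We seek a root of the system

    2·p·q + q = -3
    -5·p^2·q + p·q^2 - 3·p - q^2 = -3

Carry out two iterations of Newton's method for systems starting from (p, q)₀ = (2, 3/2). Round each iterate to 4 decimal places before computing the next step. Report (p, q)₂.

At (2, 3/2): F = (10.5000, -30.7500).
Jacobian J = [[2·q, 2·p + 1], [-10·p·q + q^2 - 3, -5·p^2 + 2·p·q - 2·q]].
At the point, J = [[3.0000, 5.0000], [-30.7500, -17.0000]] (det J = 102.7500).
Solving J·Δ = −F gives Δ = (0.2409, -2.2445).
Then the next iterate is (p, q)₁ = (2.2409, -0.7445).
Round to (2.2409, -0.7445) and repeat: F = (-1.081200, 15.658134), J = [[-1.4890, 5.4818], [14.237781, -26.955864]].
Δ = (-1.4953, -0.2089), so (p, q)₂ = (0.7456, -0.9534).

(0.7456, -0.9534)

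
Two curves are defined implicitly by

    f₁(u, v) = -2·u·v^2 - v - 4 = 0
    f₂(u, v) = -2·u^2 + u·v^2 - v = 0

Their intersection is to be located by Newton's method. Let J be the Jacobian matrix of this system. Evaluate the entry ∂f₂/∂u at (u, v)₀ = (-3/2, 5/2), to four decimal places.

12.2500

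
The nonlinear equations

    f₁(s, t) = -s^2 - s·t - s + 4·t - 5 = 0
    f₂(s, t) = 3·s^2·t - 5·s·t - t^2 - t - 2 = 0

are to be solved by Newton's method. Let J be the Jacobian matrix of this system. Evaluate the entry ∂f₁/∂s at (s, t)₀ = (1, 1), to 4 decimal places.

∂f₁/∂s = -2·s - t - 1.
At (1, 1) this is -4.0000.

-4.0000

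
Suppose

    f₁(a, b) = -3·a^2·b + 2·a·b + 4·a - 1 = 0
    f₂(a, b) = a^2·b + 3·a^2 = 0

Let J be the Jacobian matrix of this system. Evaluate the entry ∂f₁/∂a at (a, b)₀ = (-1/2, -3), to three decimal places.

∂f₁/∂a = -6·a·b + 2·b + 4.
At (-1/2, -3) this is -11.000.

-11.000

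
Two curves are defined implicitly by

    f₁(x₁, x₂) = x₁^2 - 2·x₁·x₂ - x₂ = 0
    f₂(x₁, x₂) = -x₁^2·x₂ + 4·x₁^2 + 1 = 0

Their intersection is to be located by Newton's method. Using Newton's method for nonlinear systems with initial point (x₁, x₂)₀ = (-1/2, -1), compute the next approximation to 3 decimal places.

(-0.750, 13.000)

At (-1/2, -1): F = (0.250, 2.250).
Jacobian J = [[2·x₁ - 2·x₂, -2·x₁ - 1], [-2·x₁·x₂ + 8·x₁, -x₁^2]].
At the point, J = [[1.000, 0.000], [-5.000, -0.250]] (det J = -0.250).
Solving J·Δ = −F gives Δ = (-0.250, 14.000).
Then the next iterate is (x₁, x₂)₁ = (-0.750, 13.000).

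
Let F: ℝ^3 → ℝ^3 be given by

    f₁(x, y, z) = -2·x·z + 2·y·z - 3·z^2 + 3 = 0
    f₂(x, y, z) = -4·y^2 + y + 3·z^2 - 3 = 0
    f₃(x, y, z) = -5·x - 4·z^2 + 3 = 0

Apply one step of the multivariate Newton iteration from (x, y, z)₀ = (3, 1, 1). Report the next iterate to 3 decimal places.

At (3, 1, 1): F = (-4.000, -3.000, -16.000).
Jacobian J = [[-2·z, 2·z, -2·x + 2·y - 6·z], [0, -8·y + 1, 6·z], [-5, 0, -8·z]].
At the point, J = [[-2.000, 2.000, -10.000], [0.000, -7.000, 6.000], [-5.000, 0.000, -8.000]] (det J = 178.000).
Solving J·Δ = −F gives Δ = (-3.685, -0.169, 0.303).
Then the next iterate is (x, y, z)₁ = (-0.685, 0.831, 1.303).

(-0.685, 0.831, 1.303)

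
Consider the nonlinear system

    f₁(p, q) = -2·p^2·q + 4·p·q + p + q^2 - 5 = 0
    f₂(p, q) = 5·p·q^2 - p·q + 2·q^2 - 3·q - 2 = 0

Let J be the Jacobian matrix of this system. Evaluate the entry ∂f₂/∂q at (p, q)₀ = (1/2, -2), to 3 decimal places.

-21.500

∂f₂/∂q = 10·p·q - p + 4·q - 3.
At (1/2, -2) this is -21.500.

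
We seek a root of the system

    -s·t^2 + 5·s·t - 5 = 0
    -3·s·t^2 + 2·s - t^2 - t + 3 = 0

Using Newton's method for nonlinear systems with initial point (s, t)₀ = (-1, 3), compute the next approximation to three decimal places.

(0.505, 4.967)

At (-1, 3): F = (-11.000, 16.000).
Jacobian J = [[-t^2 + 5·t, -2·s·t + 5·s], [-3·t^2 + 2, -6·s·t - 2·t - 1]].
At the point, J = [[6.000, 1.000], [-25.000, 11.000]] (det J = 91.000).
Solving J·Δ = −F gives Δ = (1.505, 1.967).
Then the next iterate is (s, t)₁ = (0.505, 4.967).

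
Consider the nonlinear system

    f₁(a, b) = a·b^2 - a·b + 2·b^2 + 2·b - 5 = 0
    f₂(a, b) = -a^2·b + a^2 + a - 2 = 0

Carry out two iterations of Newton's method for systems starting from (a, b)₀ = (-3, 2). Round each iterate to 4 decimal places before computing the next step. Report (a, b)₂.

At (-3, 2): F = (1.0000, -14.0000).
Jacobian J = [[b^2 - b, 2·a·b - a + 4·b + 2], [-2·a·b + 2·a + 1, -a^2]].
At the point, J = [[2.0000, 1.0000], [7.0000, -9.0000]] (det J = -25.0000).
Solving J·Δ = −F gives Δ = (0.2000, -1.4000).
Then the next iterate is (a, b)₁ = (-2.8000, 0.6000).
Round to (-2.8000, 0.6000) and repeat: F = (-2.4080, -1.6640), J = [[-0.2400, 3.8400], [-1.2400, -7.8400]].
Δ = (-3.8037, 0.3894), so (a, b)₂ = (-6.6037, 0.9894).

(-6.6037, 0.9894)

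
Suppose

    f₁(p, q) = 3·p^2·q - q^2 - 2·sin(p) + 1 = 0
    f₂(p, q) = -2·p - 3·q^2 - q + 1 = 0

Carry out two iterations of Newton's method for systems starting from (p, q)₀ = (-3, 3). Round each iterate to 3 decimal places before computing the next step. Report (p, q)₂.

At (-3, 3): F = (73.28224, -23.000).
Jacobian J = [[6·p·q - 2·cos(p), 3·p^2 - 2·q], [-2, -6·q - 1]].
At the point, J = [[-52.02002, 21.000], [-2.000, -19.000]] (det J = 1030.38029).
Solving J·Δ = −F gives Δ = (0.883, -1.303).
Then the next iterate is (p, q)₁ = (-2.117, 1.697).
Round to (-2.117, 1.697) and repeat: F = (22.64548, -5.10243), J = [[-20.51640, 10.05107], [-2.000, -11.182]].
Δ = (0.809, -0.601), so (p, q)₂ = (-1.308, 1.096).

(-1.308, 1.096)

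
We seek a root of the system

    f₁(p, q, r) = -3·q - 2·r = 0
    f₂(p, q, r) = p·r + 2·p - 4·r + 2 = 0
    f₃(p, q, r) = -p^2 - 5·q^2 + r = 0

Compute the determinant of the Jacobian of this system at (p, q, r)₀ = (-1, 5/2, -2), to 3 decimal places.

30.000

J = [[0, -3, -2], [r + 2, 0, p - 4], [-2·p, -10·q, 1]].
At the point, J = [[0.000, -3.000, -2.000], [0.000, 0.000, -5.000], [2.000, -25.000, 1.000]].
det J = 30.000.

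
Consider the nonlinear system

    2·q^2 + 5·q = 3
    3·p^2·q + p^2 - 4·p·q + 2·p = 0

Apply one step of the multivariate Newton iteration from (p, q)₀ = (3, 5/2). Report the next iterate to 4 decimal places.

(2.2907, 1.0333)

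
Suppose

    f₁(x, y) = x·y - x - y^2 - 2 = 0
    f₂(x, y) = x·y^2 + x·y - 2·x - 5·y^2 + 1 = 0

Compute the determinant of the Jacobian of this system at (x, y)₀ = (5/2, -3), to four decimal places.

J = [[y - 1, x - 2·y], [y^2 + y - 2, 2·x·y + x - 10·y]].
At the point, J = [[-4.0000, 8.5000], [4.0000, 17.5000]].
det J = -104.0000.

-104.0000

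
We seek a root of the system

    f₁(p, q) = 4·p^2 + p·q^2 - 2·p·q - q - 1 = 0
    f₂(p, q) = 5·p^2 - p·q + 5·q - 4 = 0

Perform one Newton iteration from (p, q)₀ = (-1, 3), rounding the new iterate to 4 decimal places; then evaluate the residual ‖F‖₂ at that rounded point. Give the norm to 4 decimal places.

5.0002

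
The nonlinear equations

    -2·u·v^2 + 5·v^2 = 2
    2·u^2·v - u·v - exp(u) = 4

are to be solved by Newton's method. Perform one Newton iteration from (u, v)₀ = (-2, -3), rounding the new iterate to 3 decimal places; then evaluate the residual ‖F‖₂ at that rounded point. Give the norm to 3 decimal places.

24.899

At (-2, -3): F = (79.000, -34.13534).
Jacobian J = [[-2·v^2, -4·u·v + 10·v], [4·u·v - v - exp(u), 2·u^2 - u]].
At the point, J = [[-18.000, -54.000], [26.86466, 10.000]] (det J = 1270.69189).
Solving J·Δ = −F gives Δ = (0.829, 1.187).
Then the next iterate is (u, v)₁ = (-1.171, -1.813).
Re-evaluating at (-1.171, -1.813): F = (22.13293, -11.40520), so ‖F‖₂ = 24.899.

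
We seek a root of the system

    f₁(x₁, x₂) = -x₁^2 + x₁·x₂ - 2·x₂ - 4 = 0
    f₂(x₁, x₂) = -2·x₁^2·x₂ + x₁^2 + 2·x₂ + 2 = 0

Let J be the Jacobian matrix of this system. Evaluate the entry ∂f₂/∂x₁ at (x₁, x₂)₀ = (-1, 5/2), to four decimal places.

8.0000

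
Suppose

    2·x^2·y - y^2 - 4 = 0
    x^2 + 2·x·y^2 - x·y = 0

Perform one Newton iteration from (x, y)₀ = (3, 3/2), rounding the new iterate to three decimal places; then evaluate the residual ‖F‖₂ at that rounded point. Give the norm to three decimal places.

At (3, 3/2): F = (20.750, 18.000).
Jacobian J = [[4·x·y, 2·x^2 - 2·y], [2·x + 2·y^2 - y, 4·x·y - x]].
At the point, J = [[18.000, 15.000], [9.000, 15.000]] (det J = 135.000).
Solving J·Δ = −F gives Δ = (-0.306, -1.017).
Then the next iterate is (x, y)₁ = (2.694, 0.483).
Re-evaluating at (2.694, 0.483): F = (2.77759, 7.21340), so ‖F‖₂ = 7.730.

7.730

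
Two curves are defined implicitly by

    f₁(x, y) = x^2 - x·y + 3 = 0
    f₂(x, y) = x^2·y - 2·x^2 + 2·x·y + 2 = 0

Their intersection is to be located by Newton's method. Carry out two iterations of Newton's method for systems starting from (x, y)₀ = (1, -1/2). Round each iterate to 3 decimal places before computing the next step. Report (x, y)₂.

At (1, -1/2): F = (4.500, -1.500).
Jacobian J = [[2·x - y, -x], [2·x·y - 4·x + 2·y, x^2 + 2·x]].
At the point, J = [[2.500, -1.000], [-6.000, 3.000]] (det J = 1.500).
Solving J·Δ = −F gives Δ = (-8.000, -15.500).
Then the next iterate is (x, y)₁ = (-7.000, -16.000).
Round to (-7.000, -16.000) and repeat: F = (-60.000, -656.000), J = [[2.000, 7.000], [220.000, 35.000]].
Δ = (1.695, 8.087), so (x, y)₂ = (-5.305, -7.913).

(-5.305, -7.913)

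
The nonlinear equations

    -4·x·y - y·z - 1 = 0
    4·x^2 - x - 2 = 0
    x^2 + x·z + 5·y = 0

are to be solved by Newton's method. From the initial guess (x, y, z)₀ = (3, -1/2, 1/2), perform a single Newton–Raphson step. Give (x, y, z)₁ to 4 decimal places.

At (3, -1/2, 1/2): F = (5.2500, 31.0000, 8.0000).
Jacobian J = [[-4·y, -4·x - z, -y], [8·x - 1, 0, 0], [2·x + z, 5, x]].
At the point, J = [[2.0000, -12.5000, 0.5000], [23.0000, 0.0000, 0.0000], [6.5000, 5.0000, 3.0000]] (det J = 920.0000).
Solving J·Δ = −F gives Δ = (-1.3478, 0.2011, -0.0815).
Then the next iterate is (x, y, z)₁ = (1.6522, -0.2989, 0.4185).

(1.6522, -0.2989, 0.4185)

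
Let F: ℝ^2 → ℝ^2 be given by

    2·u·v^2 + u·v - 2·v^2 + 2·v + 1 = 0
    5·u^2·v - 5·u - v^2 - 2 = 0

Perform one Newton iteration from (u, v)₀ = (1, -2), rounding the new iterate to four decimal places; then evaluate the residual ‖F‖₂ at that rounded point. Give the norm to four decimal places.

At (1, -2): F = (-5.0000, -21.0000).
Jacobian J = [[2·v^2 + v, 4·u·v + u - 4·v + 2], [10·u·v - 5, 5·u^2 - 2·v]].
At the point, J = [[6.0000, 3.0000], [-25.0000, 9.0000]] (det J = 129.0000).
Solving J·Δ = −F gives Δ = (-0.1395, 1.9457).
Then the next iterate is (u, v)₁ = (0.8605, -0.0543).
Re-evaluating at (0.8605, -0.0543): F = (0.843852, -6.506483), so ‖F‖₂ = 6.5610.

6.5610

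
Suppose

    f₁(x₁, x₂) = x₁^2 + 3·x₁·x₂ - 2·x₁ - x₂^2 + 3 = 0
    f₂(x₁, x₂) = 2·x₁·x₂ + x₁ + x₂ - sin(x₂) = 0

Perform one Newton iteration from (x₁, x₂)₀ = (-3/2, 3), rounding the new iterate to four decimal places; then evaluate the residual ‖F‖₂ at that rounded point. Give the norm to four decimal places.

3.3685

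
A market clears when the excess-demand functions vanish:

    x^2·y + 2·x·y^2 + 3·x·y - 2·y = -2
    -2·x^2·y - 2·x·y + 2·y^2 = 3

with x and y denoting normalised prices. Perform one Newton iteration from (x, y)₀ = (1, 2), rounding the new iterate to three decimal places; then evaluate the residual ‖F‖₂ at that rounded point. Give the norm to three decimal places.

At (1, 2): F = (14.000, -3.000).
Jacobian J = [[2·x·y + 2·y^2 + 3·y, x^2 + 4·x·y + 3·x - 2], [-4·x·y - 2·y, -2·x^2 - 2·x + 4·y]].
At the point, J = [[18.000, 10.000], [-12.000, 4.000]] (det J = 192.000).
Solving J·Δ = −F gives Δ = (-0.448, -0.594).
Then the next iterate is (x, y)₁ = (0.552, 1.406).
Re-evaluating at (0.552, 1.406): F = (4.12718, -1.45538), so ‖F‖₂ = 4.376.

4.376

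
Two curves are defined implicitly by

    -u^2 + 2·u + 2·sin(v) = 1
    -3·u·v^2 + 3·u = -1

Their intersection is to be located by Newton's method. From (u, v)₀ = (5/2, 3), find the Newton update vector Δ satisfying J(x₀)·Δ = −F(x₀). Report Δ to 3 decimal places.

(0.323, -1.483)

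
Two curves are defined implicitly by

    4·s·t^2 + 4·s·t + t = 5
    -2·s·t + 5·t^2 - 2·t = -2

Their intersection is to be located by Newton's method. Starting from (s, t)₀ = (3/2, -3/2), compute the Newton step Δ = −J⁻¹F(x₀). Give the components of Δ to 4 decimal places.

(9.9352, 2.5278)

At (3/2, -3/2): F = (-2.0000, 20.7500).
Jacobian J = [[4·t^2 + 4·t, 8·s·t + 4·s + 1], [-2·t, -2·s + 10·t - 2]].
At the point, J = [[3.0000, -11.0000], [3.0000, -20.0000]] (det J = -27.0000).
Solving J·Δ = −F gives Δ = (9.9352, 2.5278).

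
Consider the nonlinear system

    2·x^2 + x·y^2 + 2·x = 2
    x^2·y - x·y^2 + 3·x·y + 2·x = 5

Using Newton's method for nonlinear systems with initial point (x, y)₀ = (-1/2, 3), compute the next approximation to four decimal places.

(1.6961, 7.2549)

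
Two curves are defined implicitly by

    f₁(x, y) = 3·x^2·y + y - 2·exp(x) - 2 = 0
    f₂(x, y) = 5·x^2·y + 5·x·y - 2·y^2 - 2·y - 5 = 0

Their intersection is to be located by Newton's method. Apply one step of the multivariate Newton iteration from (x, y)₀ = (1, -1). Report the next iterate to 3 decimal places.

(0.000, -1.000)

At (1, -1): F = (-11.43656, -15.000).
Jacobian J = [[6·x·y - 2·exp(x), 3·x^2 + 1], [10·x·y + 5·y, 5·x^2 + 5·x - 4·y - 2]].
At the point, J = [[-11.43656, 4.000], [-15.000, 12.000]] (det J = -77.23876).
Solving J·Δ = −F gives Δ = (-1.000, 0.000).
Then the next iterate is (x, y)₁ = (0.000, -1.000).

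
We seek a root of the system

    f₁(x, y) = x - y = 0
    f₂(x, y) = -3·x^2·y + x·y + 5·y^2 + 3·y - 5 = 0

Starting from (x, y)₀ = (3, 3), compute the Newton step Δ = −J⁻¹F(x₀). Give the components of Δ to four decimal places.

At (3, 3): F = (0.0000, -23.0000).
Jacobian J = [[1, -1], [-6·x·y + y, -3·x^2 + x + 10·y + 3]].
At the point, J = [[1.0000, -1.0000], [-51.0000, 9.0000]] (det J = -42.0000).
Solving J·Δ = −F gives Δ = (-0.5476, -0.5476).

(-0.5476, -0.5476)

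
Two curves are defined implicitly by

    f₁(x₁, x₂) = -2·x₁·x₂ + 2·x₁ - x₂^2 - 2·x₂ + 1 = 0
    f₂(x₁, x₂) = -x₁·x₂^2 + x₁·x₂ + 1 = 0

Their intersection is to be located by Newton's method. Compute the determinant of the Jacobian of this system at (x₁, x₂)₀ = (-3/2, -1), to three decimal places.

J = [[-2·x₂ + 2, -2·x₁ - 2·x₂ - 2], [-x₂^2 + x₂, -2·x₁·x₂ + x₁]].
At the point, J = [[4.000, 3.000], [-2.000, -4.500]].
det J = -12.000.

-12.000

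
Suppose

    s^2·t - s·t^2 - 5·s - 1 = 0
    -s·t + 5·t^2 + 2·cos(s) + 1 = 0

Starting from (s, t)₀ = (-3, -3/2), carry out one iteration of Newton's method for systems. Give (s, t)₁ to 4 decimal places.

At (-3, -3/2): F = (7.2500, 5.770015).
Jacobian J = [[2·s·t - t^2 - 5, s^2 - 2·s·t], [-t - 2·sin(s), -s + 10·t]].
At the point, J = [[1.7500, 0.0000], [1.782240, -12.0000]] (det J = -21.0000).
Solving J·Δ = −F gives Δ = (-4.1429, -0.1345).
Then the next iterate is (s, t)₁ = (-7.1429, -1.6345).

(-7.1429, -1.6345)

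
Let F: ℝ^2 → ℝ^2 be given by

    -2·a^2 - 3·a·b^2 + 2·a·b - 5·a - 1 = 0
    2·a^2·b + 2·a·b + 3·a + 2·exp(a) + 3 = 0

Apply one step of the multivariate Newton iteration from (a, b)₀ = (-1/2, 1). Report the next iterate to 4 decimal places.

(-1.3055, -1.3610)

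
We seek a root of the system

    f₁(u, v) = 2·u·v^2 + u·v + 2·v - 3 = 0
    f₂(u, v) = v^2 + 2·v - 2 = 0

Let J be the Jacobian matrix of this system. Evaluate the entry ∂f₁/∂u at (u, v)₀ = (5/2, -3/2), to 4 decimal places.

∂f₁/∂u = 2·v^2 + v.
At (5/2, -3/2) this is 3.0000.

3.0000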